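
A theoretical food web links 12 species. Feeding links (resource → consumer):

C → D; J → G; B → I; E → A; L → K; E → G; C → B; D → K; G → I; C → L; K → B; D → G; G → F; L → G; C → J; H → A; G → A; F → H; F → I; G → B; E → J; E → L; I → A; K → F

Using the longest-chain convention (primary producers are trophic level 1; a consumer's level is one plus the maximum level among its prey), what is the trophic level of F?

Trophic level 4

C is a producer → level 1.
D eats C → level 2.
G eats D (level 2); other prey at levels: E 1, L 2, J 2 → level 3.
F eats G (level 3); other prey at levels: K 3 → level 4.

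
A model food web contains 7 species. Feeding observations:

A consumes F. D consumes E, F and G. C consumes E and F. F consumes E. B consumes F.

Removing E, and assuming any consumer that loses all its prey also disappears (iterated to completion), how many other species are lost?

Remove E.
Round 1: F (all prey gone) → extinct.
Round 2: A (all prey gone), C (all prey gone), B (all prey gone) → extinct.
No further losses. Total secondary extinctions: 4.

4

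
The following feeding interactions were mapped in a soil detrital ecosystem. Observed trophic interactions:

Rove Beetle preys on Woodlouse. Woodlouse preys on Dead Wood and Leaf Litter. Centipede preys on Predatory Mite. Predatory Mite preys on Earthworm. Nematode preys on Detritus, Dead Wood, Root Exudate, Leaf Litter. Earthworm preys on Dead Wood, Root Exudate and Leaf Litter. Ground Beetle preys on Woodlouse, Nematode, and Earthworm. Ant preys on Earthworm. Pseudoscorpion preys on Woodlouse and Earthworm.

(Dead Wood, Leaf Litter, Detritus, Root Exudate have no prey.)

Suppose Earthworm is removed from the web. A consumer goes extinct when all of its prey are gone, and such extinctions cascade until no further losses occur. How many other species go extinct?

3

Remove Earthworm.
Round 1: Ant (all prey gone), Predatory Mite (all prey gone) → extinct.
Round 2: Centipede (all prey gone) → extinct.
No further losses. Total secondary extinctions: 3.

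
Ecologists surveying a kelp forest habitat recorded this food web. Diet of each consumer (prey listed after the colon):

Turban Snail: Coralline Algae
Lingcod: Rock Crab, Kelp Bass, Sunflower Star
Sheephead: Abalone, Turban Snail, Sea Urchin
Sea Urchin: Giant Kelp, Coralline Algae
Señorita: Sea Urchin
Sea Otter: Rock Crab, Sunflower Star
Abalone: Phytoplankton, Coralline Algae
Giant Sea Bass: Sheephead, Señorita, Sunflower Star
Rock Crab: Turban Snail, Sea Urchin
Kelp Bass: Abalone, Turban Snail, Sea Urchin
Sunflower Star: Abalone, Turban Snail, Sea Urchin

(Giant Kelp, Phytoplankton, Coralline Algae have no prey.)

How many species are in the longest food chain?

4 species

One longest chain: Giant Kelp → Sea Urchin → Señorita → Giant Sea Bass.
It has 4 species and 3 links.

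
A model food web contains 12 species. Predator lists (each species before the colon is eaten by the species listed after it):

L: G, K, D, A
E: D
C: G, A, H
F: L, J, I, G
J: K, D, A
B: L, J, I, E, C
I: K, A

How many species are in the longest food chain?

3 species

One longest chain: B → L → G.
It has 3 species and 2 links.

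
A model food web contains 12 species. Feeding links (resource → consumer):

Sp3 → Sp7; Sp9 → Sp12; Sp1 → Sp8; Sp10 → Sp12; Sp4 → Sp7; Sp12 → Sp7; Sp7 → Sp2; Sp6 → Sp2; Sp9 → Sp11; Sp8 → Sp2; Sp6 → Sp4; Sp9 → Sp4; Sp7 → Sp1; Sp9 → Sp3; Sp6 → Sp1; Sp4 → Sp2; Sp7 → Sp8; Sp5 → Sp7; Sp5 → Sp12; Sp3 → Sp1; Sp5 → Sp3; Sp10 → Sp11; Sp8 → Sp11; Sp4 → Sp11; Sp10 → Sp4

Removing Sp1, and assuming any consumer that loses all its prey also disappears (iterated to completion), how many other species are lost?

Remove Sp1.
Every predator of it retains at least one other prey: Sp8 still has Sp7.
No consumer loses all prey, so no secondary extinctions occur.

0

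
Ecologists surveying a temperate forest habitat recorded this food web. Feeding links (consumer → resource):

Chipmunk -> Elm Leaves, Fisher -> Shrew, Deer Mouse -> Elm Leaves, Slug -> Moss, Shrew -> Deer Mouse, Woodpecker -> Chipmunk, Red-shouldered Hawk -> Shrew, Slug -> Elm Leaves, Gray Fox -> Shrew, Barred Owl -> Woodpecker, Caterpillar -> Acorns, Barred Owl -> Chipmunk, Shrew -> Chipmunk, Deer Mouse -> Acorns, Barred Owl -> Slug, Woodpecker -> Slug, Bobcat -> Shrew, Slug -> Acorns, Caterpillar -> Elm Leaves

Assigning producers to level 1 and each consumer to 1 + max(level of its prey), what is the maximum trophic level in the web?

Producers (level 1): Elm Leaves, Moss, Acorns.
Elm Leaves → Chipmunk → Shrew → Gray Fox gives Gray Fox level 4.
No species has a prey at level 4, so no species reaches level 5.

4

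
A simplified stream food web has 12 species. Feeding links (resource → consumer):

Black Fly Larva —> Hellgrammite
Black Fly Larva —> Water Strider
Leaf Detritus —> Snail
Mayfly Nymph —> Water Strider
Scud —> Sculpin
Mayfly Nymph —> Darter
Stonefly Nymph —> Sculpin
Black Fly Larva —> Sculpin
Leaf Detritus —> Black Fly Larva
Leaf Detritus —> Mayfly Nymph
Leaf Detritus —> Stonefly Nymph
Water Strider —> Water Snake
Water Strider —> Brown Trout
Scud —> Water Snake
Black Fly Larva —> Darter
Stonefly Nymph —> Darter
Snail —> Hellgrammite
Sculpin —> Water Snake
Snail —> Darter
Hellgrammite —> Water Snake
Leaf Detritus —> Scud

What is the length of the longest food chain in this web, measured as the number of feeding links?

One longest chain: Leaf Detritus → Black Fly Larva → Water Strider → Brown Trout.
It has 4 species and 3 links.

3 links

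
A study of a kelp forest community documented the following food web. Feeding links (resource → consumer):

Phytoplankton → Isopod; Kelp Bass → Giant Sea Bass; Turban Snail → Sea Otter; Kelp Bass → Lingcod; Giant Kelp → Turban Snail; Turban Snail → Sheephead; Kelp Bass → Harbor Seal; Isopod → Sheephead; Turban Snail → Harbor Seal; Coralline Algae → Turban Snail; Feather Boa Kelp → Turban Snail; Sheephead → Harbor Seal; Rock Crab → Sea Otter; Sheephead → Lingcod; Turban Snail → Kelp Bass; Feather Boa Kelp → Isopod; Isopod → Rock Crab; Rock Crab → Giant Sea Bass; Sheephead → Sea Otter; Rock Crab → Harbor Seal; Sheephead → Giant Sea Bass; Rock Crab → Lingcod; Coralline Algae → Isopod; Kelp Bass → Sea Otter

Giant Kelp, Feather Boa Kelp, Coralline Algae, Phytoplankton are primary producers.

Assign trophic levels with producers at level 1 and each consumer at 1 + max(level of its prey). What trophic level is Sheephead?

Feather Boa Kelp is a producer → level 1.
Isopod eats Feather Boa Kelp (level 1); other prey at levels: Coralline Algae 1, Phytoplankton 1 → level 2.
Sheephead eats Isopod (level 2); other prey at levels: Turban Snail 2 → level 3.

Trophic level 3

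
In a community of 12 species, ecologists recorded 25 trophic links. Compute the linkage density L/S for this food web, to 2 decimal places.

L/S = 2.08

There are L = 25 links among S = 12 species.
L/S = 25/12 = 2.0833 ≈ 2.08.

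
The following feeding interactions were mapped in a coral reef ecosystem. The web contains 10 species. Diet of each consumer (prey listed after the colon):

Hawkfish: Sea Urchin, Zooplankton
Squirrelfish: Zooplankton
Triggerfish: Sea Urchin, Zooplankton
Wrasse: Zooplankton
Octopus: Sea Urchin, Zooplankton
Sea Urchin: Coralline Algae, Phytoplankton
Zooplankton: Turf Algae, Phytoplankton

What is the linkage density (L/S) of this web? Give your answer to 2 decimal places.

L/S = 1.20

There are L = 12 links among S = 10 species.
L/S = 12/10 = 1.2000 ≈ 1.20.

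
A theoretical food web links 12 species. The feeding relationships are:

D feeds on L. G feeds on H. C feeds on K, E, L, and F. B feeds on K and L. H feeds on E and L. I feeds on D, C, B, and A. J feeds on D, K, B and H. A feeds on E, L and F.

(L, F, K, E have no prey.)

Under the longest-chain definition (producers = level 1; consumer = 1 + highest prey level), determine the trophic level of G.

Trophic level 3

L is a producer → level 1.
H eats L (level 1); other prey at levels: E 1 → level 2.
G eats H → level 3.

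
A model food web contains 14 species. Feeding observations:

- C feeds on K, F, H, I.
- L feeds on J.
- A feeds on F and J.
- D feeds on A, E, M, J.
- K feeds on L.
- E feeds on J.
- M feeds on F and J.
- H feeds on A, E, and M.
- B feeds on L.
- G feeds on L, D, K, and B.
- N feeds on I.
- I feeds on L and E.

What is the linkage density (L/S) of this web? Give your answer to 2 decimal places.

There are L = 26 links among S = 14 species.
L/S = 26/14 = 1.8571 ≈ 1.86.

L/S = 1.86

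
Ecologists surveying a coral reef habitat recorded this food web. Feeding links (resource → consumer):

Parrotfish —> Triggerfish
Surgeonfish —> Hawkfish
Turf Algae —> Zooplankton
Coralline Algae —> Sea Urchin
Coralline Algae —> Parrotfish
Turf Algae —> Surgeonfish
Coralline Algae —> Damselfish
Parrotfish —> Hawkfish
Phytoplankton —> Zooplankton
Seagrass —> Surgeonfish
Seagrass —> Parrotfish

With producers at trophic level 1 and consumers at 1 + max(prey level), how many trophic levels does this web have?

3

Producers (level 1): Turf Algae, Seagrass, Coralline Algae, Phytoplankton.
Turf Algae → Surgeonfish → Hawkfish gives Hawkfish level 3.
No species has a prey at level 3, so no species reaches level 4.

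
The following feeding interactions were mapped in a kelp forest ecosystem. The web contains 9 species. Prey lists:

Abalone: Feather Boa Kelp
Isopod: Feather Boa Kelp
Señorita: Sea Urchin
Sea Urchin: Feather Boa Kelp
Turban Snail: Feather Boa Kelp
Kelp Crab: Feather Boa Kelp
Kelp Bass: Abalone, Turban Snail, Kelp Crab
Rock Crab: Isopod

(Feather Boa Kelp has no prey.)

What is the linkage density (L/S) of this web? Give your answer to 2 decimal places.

L/S = 1.11

There are L = 10 links among S = 9 species.
L/S = 10/9 = 1.1111 ≈ 1.11.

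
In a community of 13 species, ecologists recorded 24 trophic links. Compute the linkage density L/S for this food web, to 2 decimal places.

There are L = 24 links among S = 13 species.
L/S = 24/13 = 1.8462 ≈ 1.85.

L/S = 1.85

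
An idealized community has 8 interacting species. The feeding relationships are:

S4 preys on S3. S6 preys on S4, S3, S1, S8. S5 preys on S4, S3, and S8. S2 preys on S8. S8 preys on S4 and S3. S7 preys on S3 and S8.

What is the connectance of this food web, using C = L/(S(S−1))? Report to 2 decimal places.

The web has S = 8 species and L = 13 feeding links.
C = L / (S(S−1)) = 13 / 56 = 0.2321 ≈ 0.23.

C = 0.23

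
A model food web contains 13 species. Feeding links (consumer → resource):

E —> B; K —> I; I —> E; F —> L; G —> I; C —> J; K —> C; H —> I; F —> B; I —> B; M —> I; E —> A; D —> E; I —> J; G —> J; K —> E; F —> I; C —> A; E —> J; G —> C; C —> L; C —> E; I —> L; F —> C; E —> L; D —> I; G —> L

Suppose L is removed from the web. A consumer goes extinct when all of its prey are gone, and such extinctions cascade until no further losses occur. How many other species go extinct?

Remove L.
Every predator of it retains at least one other prey: E still has B, A, J; C still has A, J, E; I still has B, J, E; G still has J, C, I; F still has B, C, I.
No consumer loses all prey, so no secondary extinctions occur.

0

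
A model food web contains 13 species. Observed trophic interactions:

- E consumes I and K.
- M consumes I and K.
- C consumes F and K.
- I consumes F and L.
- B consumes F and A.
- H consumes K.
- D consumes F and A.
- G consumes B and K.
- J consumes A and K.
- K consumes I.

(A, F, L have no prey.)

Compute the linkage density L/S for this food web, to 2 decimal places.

L/S = 1.38

There are L = 18 links among S = 13 species.
L/S = 18/13 = 1.3846 ≈ 1.38.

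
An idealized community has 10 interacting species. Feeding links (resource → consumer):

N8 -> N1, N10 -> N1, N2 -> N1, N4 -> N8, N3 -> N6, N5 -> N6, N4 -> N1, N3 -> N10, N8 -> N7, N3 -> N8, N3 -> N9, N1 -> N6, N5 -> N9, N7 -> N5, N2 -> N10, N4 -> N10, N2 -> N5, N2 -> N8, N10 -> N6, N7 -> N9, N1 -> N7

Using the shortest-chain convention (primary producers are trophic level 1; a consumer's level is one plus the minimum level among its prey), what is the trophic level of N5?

N2 is a producer → level 1.
N5 eats N2 → level 2.

Trophic level 2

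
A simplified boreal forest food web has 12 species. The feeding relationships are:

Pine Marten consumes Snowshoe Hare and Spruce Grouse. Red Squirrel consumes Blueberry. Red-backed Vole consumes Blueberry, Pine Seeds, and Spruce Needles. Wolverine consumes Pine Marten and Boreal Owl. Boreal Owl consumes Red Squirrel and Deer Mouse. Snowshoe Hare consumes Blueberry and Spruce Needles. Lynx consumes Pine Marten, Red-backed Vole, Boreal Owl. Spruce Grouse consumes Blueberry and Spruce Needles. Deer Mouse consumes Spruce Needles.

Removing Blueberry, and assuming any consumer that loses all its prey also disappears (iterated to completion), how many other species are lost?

Remove Blueberry.
Round 1: Red Squirrel (all prey gone) → extinct.
No further losses. Total secondary extinctions: 1.

1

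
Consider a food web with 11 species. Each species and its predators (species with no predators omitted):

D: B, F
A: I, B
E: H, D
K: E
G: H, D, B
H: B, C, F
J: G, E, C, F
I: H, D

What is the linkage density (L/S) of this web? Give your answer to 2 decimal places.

There are L = 19 links among S = 11 species.
L/S = 19/11 = 1.7273 ≈ 1.73.

L/S = 1.73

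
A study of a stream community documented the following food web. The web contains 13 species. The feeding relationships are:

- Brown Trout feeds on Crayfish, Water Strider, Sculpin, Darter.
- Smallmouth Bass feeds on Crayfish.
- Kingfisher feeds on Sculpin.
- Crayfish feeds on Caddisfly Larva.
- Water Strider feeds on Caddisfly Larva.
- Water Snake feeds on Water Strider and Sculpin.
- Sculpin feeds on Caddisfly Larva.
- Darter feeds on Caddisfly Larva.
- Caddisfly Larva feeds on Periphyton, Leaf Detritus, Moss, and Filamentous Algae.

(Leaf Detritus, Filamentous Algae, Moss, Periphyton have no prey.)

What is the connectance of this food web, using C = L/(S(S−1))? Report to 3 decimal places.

The web has S = 13 species and L = 16 feeding links.
C = L / (S(S−1)) = 16 / 156 = 0.1026 ≈ 0.103.

C = 0.103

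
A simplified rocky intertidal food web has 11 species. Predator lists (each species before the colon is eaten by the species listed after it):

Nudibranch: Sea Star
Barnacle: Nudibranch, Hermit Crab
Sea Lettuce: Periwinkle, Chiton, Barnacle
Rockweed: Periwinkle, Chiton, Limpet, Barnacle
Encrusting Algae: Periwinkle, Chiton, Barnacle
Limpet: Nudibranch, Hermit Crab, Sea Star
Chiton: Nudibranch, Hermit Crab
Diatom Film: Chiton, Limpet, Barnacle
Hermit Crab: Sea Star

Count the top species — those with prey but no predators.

Top species (has prey, but nothing eats it): Periwinkle, Sea Star.
Count: 2.

2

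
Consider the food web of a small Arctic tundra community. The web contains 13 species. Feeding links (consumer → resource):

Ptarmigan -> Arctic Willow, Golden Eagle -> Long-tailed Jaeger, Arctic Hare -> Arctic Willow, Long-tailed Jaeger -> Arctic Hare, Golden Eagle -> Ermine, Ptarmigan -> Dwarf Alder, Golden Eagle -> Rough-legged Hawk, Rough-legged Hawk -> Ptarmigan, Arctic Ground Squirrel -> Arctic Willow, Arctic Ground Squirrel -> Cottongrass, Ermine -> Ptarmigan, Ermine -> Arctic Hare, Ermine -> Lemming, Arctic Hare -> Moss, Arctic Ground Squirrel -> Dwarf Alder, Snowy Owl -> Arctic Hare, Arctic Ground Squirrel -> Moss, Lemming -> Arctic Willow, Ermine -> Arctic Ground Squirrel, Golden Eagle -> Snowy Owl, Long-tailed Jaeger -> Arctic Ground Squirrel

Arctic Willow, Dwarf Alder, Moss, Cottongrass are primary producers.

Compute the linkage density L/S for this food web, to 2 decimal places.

There are L = 21 links among S = 13 species.
L/S = 21/13 = 1.6154 ≈ 1.62.

L/S = 1.62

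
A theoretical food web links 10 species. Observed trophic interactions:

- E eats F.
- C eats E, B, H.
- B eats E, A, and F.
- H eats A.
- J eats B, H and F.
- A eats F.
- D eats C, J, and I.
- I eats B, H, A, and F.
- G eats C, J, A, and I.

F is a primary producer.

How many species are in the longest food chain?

One longest chain: F → E → B → C → G.
It has 5 species and 4 links.

5 species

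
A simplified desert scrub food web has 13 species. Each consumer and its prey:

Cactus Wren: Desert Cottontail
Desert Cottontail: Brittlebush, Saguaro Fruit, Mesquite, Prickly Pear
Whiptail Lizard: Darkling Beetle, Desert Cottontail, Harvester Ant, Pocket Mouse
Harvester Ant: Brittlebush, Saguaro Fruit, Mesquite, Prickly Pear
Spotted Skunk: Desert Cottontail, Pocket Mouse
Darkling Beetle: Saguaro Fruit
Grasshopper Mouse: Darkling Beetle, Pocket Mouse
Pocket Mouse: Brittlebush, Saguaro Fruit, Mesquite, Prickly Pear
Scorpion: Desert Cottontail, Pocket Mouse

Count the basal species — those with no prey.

Basal species (no prey listed): Brittlebush, Saguaro Fruit, Mesquite, Prickly Pear.
Count: 4.

4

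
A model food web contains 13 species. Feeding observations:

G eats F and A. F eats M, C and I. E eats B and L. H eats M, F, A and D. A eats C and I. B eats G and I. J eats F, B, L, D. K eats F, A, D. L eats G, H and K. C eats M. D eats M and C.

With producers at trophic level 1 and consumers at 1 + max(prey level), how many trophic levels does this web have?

Producers (level 1): M, I.
M → C → A → G → L → E gives E level 6.
No species has a prey at level 6, so no species reaches level 7.

6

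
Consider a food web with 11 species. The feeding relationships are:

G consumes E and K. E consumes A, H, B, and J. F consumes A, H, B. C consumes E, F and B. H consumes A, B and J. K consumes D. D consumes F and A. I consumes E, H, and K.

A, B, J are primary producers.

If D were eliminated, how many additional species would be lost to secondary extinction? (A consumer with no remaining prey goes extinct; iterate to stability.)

1

Remove D.
Round 1: K (all prey gone) → extinct.
No further losses. Total secondary extinctions: 1.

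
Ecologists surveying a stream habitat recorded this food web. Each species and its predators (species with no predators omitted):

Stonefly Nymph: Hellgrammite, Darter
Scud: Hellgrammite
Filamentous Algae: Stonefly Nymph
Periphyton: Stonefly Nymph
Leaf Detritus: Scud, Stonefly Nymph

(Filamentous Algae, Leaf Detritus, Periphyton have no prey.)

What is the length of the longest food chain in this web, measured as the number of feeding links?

One longest chain: Leaf Detritus → Scud → Hellgrammite.
It has 3 species and 2 links.

2 links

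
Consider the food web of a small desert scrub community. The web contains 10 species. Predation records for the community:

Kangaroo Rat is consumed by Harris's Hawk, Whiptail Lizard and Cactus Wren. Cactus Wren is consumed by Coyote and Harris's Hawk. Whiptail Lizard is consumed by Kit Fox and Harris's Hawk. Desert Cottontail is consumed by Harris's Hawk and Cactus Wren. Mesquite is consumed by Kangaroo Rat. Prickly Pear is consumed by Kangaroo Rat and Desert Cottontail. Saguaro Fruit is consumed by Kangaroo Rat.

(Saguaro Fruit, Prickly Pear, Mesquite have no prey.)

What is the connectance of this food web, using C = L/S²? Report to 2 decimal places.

The web has S = 10 species and L = 13 feeding links.
C = L / S² = 13 / 100 = 0.1300 ≈ 0.13.

C = 0.13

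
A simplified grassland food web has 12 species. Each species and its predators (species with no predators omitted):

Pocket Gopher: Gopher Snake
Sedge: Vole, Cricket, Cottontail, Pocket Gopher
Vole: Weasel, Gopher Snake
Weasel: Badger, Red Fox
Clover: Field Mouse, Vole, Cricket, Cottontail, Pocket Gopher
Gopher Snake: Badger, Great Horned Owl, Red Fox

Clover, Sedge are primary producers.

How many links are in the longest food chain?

3 links

One longest chain: Clover → Vole → Gopher Snake → Badger.
It has 4 species and 3 links.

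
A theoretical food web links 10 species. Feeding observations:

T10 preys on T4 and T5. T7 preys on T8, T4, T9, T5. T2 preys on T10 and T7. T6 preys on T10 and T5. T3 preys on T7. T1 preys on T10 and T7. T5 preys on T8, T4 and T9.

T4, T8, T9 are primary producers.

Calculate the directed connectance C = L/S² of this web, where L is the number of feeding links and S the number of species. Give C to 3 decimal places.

C = 0.160

The web has S = 10 species and L = 16 feeding links.
C = L / S² = 16 / 100 = 0.1600 ≈ 0.160.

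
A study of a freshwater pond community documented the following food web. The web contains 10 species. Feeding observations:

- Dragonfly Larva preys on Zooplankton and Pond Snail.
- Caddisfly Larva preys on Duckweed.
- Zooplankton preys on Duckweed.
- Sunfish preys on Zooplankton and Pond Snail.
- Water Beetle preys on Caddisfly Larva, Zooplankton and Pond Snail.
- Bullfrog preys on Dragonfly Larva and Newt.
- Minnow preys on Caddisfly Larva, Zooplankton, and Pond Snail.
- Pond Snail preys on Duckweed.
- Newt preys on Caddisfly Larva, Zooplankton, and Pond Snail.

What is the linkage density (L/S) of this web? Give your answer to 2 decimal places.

L/S = 1.80

There are L = 18 links among S = 10 species.
L/S = 18/10 = 1.8000 ≈ 1.80.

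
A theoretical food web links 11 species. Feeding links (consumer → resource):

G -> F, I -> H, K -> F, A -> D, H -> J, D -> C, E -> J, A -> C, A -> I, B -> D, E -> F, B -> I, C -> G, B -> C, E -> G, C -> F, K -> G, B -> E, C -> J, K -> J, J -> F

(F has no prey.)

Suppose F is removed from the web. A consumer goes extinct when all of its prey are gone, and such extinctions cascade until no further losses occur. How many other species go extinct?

10

Remove F.
Round 1: J (all prey gone), G (all prey gone) → extinct.
Round 2: H (all prey gone), C (all prey gone), K (all prey gone), E (all prey gone) → extinct.
Round 3: D (all prey gone), I (all prey gone) → extinct.
Round 4: B (all prey gone), A (all prey gone) → extinct.
No further losses. Total secondary extinctions: 10.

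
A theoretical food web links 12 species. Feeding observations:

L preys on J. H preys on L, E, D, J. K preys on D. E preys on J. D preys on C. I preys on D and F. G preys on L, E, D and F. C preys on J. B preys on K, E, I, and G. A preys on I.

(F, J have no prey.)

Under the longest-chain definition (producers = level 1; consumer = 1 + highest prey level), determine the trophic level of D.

Trophic level 3

J is a producer → level 1.
C eats J → level 2.
D eats C → level 3.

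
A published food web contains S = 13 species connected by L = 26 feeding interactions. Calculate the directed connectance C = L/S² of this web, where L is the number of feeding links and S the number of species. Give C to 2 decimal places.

C = 0.15

The web has S = 13 species and L = 26 feeding links.
C = L / S² = 26 / 169 = 0.1538 ≈ 0.15.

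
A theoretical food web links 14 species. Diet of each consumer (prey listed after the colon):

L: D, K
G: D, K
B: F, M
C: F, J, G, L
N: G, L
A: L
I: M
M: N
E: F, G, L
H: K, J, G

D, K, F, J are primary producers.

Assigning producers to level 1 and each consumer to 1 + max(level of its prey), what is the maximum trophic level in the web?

5

Producers (level 1): D, K, F, J.
D → G → N → M → B gives B level 5.
No species has a prey at level 5, so no species reaches level 6.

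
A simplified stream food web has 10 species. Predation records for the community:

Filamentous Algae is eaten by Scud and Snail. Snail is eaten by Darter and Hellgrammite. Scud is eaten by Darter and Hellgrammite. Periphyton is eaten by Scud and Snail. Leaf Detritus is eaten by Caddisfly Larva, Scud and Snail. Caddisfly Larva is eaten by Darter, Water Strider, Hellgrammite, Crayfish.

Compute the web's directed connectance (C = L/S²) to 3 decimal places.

C = 0.150

The web has S = 10 species and L = 15 feeding links.
C = L / S² = 15 / 100 = 0.1500 ≈ 0.150.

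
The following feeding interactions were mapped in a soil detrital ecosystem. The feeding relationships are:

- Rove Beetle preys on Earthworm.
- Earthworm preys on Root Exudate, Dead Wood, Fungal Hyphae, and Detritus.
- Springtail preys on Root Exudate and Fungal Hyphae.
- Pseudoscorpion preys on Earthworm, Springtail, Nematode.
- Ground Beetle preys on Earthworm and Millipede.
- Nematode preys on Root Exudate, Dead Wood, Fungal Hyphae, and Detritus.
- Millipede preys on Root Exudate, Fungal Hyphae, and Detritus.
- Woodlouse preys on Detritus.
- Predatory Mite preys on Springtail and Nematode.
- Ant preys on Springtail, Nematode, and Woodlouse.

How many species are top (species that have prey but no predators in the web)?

Top species (has prey, but nothing eats it): Pseudoscorpion, Predatory Mite, Ant, Ground Beetle, Rove Beetle.
Count: 5.

5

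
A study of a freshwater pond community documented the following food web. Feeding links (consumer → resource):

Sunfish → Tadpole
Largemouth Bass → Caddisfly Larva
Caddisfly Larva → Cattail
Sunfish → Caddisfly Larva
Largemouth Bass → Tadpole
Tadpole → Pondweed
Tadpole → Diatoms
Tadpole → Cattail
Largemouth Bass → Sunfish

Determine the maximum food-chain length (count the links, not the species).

One longest chain: Cattail → Tadpole → Sunfish → Largemouth Bass.
It has 4 species and 3 links.

3 links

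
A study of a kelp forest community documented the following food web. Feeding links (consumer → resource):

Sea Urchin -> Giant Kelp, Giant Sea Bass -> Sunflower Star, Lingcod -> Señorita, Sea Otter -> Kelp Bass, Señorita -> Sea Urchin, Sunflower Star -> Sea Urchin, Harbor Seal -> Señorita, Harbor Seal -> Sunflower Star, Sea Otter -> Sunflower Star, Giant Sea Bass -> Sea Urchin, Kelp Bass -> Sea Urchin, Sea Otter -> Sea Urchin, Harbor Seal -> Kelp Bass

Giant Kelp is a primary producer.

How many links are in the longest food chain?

One longest chain: Giant Kelp → Sea Urchin → Sunflower Star → Giant Sea Bass.
It has 4 species and 3 links.

3 links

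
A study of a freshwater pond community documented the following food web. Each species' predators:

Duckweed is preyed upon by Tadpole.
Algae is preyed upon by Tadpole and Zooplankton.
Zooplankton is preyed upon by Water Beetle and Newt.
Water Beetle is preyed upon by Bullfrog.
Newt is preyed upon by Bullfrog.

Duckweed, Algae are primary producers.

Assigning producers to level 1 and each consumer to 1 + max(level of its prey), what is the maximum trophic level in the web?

4

Producers (level 1): Duckweed, Algae.
Algae → Zooplankton → Water Beetle → Bullfrog gives Bullfrog level 4.
No species has a prey at level 4, so no species reaches level 5.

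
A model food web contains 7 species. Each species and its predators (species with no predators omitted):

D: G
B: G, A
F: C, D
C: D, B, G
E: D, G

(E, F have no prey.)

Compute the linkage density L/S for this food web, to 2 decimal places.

L/S = 1.43

There are L = 10 links among S = 7 species.
L/S = 10/7 = 1.4286 ≈ 1.43.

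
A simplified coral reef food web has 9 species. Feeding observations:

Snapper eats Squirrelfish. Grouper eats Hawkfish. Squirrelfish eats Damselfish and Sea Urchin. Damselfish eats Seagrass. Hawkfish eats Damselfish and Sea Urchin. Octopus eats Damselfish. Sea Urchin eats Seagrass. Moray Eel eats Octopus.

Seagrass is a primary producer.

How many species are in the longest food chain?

One longest chain: Seagrass → Sea Urchin → Hawkfish → Grouper.
It has 4 species and 3 links.

4 species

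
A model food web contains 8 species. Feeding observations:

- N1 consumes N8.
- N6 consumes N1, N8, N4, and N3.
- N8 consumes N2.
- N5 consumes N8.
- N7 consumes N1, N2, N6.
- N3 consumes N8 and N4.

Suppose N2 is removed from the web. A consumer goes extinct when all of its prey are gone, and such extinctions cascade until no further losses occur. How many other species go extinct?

3

Remove N2.
Round 1: N8 (all prey gone) → extinct.
Round 2: N1 (all prey gone), N5 (all prey gone) → extinct.
No further losses. Total secondary extinctions: 3.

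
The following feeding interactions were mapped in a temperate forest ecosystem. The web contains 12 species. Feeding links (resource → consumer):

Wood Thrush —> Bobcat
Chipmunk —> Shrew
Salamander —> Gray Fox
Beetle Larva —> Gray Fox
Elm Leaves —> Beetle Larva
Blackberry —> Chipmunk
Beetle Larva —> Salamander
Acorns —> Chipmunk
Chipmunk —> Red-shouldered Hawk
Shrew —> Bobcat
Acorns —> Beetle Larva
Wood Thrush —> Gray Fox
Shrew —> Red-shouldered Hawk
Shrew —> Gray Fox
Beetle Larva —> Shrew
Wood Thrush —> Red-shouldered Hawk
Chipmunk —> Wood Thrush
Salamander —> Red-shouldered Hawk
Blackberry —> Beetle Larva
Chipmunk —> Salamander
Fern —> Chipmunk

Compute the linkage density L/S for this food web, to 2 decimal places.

L/S = 1.75

There are L = 21 links among S = 12 species.
L/S = 21/12 = 1.7500 ≈ 1.75.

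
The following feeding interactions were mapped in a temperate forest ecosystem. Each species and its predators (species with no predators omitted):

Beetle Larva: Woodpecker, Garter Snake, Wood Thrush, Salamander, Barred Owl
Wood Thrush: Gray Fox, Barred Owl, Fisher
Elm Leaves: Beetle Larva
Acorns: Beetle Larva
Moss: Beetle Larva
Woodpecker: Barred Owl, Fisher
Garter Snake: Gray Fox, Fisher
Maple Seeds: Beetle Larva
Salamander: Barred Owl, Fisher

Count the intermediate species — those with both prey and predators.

Intermediate species (has both prey and predators): Beetle Larva, Woodpecker, Garter Snake, Wood Thrush, Salamander.
Count: 5.

5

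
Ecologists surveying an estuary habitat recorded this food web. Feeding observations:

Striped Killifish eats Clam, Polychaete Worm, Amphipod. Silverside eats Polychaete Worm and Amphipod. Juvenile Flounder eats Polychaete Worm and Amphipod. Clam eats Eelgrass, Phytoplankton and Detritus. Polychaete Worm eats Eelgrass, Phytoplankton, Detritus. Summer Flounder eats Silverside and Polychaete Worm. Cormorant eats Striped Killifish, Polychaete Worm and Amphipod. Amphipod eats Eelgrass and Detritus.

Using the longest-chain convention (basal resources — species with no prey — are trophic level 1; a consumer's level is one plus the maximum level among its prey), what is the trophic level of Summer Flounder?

Phytoplankton has no prey (basal) → level 1.
Polychaete Worm eats Phytoplankton (level 1); other prey at levels: Eelgrass 1, Detritus 1 → level 2.
Silverside eats Polychaete Worm (level 2); other prey at levels: Amphipod 2 → level 3.
Summer Flounder eats Silverside (level 3); other prey at levels: Polychaete Worm 2 → level 4.

Trophic level 4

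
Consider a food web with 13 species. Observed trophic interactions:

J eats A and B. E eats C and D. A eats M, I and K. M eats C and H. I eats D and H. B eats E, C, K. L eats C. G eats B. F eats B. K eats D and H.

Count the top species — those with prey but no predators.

4

Top species (has prey, but nothing eats it): L, G, J, F.
Count: 4.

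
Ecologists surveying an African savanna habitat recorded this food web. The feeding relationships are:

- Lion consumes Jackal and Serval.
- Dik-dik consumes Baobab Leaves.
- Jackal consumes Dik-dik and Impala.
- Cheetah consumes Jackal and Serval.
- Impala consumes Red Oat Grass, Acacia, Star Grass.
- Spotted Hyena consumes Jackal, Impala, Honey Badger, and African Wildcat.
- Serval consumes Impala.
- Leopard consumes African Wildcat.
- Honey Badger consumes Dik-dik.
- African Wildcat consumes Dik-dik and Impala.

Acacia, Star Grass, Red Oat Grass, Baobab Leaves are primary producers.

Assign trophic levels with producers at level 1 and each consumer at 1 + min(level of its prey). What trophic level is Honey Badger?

Trophic level 3

Baobab Leaves is a producer → level 1.
Dik-dik eats Baobab Leaves → level 2.
Honey Badger eats Dik-dik → level 3.
No prey of Honey Badger is below level 2, so 3 is the minimum.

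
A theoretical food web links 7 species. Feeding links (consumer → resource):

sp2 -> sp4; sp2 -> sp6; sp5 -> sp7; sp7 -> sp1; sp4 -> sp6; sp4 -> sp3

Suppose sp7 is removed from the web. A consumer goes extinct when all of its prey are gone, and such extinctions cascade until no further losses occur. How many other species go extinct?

Remove sp7.
Round 1: sp5 (all prey gone) → extinct.
No further losses. Total secondary extinctions: 1.

1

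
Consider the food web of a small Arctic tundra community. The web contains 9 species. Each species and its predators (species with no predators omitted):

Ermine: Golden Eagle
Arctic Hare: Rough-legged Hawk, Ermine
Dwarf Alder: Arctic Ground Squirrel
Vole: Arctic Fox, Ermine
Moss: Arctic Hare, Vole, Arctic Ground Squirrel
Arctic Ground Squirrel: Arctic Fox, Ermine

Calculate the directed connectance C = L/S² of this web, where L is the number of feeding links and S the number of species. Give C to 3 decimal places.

C = 0.136

The web has S = 9 species and L = 11 feeding links.
C = L / S² = 11 / 81 = 0.1358 ≈ 0.136.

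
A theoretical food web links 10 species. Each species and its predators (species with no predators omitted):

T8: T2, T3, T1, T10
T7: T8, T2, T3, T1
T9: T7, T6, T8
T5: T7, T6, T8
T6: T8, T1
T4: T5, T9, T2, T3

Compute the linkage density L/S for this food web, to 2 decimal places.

L/S = 2.00

There are L = 20 links among S = 10 species.
L/S = 20/10 = 2.0000 ≈ 2.00.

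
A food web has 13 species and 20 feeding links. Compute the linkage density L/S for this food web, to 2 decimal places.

There are L = 20 links among S = 13 species.
L/S = 20/13 = 1.5385 ≈ 1.54.

L/S = 1.54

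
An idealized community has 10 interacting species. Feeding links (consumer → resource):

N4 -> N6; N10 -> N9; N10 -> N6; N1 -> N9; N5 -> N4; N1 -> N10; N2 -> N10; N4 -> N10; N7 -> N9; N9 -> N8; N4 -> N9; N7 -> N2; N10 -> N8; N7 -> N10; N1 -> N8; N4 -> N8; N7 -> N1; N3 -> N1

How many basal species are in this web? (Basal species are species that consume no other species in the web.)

2

Basal species (no prey listed): N8, N6.
Count: 2.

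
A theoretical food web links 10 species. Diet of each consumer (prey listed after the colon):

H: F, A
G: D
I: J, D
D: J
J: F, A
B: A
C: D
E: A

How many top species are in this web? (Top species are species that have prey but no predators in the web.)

6

Top species (has prey, but nothing eats it): H, B, E, G, I, C.
Count: 6.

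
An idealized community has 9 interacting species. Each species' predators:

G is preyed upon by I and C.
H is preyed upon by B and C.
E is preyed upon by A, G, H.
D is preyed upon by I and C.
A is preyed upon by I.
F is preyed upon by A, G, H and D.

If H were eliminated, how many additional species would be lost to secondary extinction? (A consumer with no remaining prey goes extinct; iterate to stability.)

1

Remove H.
Round 1: B (all prey gone) → extinct.
No further losses. Total secondary extinctions: 1.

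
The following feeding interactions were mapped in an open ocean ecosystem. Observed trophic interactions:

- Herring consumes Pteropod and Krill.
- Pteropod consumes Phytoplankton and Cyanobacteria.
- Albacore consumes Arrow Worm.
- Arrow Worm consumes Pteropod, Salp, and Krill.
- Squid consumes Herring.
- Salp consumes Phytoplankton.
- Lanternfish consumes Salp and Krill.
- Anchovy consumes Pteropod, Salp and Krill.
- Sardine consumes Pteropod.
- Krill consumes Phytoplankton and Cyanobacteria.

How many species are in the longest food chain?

One longest chain: Cyanobacteria → Pteropod → Arrow Worm → Albacore.
It has 4 species and 3 links.

4 species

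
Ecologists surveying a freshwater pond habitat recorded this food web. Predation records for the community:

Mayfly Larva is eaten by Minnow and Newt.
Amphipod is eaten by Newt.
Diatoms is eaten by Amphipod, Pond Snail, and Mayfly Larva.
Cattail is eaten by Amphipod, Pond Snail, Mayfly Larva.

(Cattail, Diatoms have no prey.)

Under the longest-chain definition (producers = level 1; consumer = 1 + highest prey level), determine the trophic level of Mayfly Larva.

Trophic level 2

Cattail is a producer → level 1.
Mayfly Larva eats Cattail (level 1); other prey at levels: Diatoms 1 → level 2.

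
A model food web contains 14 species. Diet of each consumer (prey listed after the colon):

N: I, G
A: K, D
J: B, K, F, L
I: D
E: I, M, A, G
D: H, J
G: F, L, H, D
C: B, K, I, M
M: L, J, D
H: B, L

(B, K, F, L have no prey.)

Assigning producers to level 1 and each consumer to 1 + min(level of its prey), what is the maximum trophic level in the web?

4

Producers (level 1): B, K, F, L.
Following each consumer down to its lowest-level prey: B → H → D → I (levels 1 through 4).
All prey of I (D 3) are at level 3 or above, so I is at level 1 + 3 = 4.
Every consumer has at least one prey at level 3 or below, so none exceeds level 4.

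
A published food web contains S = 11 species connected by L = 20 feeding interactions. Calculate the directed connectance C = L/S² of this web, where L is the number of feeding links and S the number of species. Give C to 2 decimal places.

C = 0.17

The web has S = 11 species and L = 20 feeding links.
C = L / S² = 20 / 121 = 0.1653 ≈ 0.17.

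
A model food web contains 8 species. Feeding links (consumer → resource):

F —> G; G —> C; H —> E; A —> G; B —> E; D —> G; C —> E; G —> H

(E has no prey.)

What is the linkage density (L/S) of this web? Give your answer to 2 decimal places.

There are L = 8 links among S = 8 species.
L/S = 8/8 = 1.0000 ≈ 1.00.

L/S = 1.00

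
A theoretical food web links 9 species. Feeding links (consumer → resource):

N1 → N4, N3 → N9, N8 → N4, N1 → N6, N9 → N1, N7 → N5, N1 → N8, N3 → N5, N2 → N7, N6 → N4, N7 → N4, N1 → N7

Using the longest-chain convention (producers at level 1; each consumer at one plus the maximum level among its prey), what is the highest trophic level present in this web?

Producers (level 1): N4, N5.
N4 → N8 → N1 → N9 → N3 gives N3 level 5.
No species has a prey at level 5, so no species reaches level 6.

5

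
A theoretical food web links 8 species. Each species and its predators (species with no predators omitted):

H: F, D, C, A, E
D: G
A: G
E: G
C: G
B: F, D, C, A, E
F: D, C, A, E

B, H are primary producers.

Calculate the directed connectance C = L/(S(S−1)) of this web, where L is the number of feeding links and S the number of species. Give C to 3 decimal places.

C = 0.321

The web has S = 8 species and L = 18 feeding links.
C = L / (S(S−1)) = 18 / 56 = 0.3214 ≈ 0.321.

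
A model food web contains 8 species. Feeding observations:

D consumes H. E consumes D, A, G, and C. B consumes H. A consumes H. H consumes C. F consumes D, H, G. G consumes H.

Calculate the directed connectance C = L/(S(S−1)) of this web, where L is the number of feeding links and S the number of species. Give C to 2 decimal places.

The web has S = 8 species and L = 12 feeding links.
C = L / (S(S−1)) = 12 / 56 = 0.2143 ≈ 0.21.

C = 0.21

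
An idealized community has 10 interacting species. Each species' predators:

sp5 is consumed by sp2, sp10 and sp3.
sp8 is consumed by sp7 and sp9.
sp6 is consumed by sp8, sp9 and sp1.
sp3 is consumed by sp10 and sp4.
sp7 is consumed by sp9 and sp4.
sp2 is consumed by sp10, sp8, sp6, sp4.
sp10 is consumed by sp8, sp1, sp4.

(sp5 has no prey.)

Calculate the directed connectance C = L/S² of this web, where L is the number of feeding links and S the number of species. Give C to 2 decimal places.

The web has S = 10 species and L = 19 feeding links.
C = L / S² = 19 / 100 = 0.1900 ≈ 0.19.

C = 0.19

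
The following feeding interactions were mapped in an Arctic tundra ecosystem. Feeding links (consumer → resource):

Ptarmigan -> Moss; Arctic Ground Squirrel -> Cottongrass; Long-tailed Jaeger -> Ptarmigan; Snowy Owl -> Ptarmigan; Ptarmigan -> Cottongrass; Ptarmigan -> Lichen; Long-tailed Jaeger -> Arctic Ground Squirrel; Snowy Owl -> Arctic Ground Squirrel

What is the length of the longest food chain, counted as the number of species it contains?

One longest chain: Cottongrass → Arctic Ground Squirrel → Long-tailed Jaeger.
It has 3 species and 2 links.

3 species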